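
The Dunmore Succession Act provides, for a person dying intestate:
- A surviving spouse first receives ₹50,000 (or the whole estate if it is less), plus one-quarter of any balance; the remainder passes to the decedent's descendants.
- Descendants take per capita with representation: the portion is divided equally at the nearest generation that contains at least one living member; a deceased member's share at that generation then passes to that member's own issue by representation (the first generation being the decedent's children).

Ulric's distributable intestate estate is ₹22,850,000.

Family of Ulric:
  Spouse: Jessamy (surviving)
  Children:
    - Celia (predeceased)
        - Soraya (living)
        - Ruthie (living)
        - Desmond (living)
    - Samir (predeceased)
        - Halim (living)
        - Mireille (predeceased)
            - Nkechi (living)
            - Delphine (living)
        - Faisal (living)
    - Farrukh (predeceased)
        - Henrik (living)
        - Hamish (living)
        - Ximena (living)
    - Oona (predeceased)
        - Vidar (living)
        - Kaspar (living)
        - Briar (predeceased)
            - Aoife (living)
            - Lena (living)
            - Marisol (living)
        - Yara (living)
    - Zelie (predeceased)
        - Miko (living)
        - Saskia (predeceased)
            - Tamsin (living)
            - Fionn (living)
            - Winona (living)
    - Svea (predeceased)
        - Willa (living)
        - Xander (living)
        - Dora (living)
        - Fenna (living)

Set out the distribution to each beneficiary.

Jessamy first takes ₹50,000, leaving a balance of ₹22,800,000. Jessamy then takes one-quarter of the balance (₹5,700,000), for a total of ₹5,750,000. The remaining ₹17,100,000 passes to the descendants.
No child survives, so the initial division is made at the grandchildren's generation.
The descendants' portion (₹17,100,000) is divided into 19 shares of ₹900,000: Soraya, Ruthie, Desmond, Halim, Faisal, Henrik, Hamish, Ximena, Vidar, Kaspar, Yara, Miko, Willa, Xander, Dora, and Fenna each take ₹900,000; Mireille's ₹900,000 share passes to Mireille's issue; Briar's ₹900,000 share passes to Briar's issue; Saskia's ₹900,000 share passes to Saskia's issue.
Mireille's share (₹900,000) is divided into 2 shares of ₹450,000: Nkechi and Delphine each take ₹450,000.
Briar's share (₹900,000) is divided into 3 shares of ₹300,000: Aoife, Lena, and Marisol each take ₹300,000.
Saskia's share (₹900,000) is divided into 3 shares of ₹300,000: Tamsin, Fionn, and Winona each take ₹300,000.

Jessamy: ₹5,750,000; Soraya: ₹900,000; Ruthie: ₹900,000; Desmond: ₹900,000; Halim: ₹900,000; Nkechi: ₹450,000; Delphine: ₹450,000; Faisal: ₹900,000; Henrik: ₹900,000; Hamish: ₹900,000; Ximena: ₹900,000; Vidar: ₹900,000; Kaspar: ₹900,000; Aoife: ₹300,000; Lena: ₹300,000; Marisol: ₹300,000; Yara: ₹900,000; Miko: ₹900,000; Tamsin: ₹300,000; Fionn: ₹300,000; Winona: ₹300,000; Willa: ₹900,000; Xander: ₹900,000; Dora: ₹900,000; Fenna: ₹900,000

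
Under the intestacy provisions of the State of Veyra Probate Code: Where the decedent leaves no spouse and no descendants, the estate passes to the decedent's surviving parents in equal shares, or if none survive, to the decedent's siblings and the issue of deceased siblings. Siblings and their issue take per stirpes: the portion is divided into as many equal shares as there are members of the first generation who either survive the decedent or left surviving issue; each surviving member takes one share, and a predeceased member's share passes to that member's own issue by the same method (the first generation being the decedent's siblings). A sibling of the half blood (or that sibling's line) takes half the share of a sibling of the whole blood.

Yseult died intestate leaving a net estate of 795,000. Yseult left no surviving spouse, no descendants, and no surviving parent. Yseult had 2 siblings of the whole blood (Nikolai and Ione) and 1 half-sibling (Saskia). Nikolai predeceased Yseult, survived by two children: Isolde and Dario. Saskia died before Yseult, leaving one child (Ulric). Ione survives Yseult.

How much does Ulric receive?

The entire 795,000 passes to the siblings and their issue.
Counting each half-blood sibling's line as half a unit, there are 5/2 units in 795,000, so one unit is 318,000. Whole-blood lines (Nikolai and Ione) take 318,000 each; half-blood lines (Saskia) take 159,000 each.
Nikolai's share (318,000) is divided into 2 shares of 159,000: Isolde and Dario each take 159,000.
Saskia's share (159,000) passes entirely to Ulric.

Ulric receives 159,000.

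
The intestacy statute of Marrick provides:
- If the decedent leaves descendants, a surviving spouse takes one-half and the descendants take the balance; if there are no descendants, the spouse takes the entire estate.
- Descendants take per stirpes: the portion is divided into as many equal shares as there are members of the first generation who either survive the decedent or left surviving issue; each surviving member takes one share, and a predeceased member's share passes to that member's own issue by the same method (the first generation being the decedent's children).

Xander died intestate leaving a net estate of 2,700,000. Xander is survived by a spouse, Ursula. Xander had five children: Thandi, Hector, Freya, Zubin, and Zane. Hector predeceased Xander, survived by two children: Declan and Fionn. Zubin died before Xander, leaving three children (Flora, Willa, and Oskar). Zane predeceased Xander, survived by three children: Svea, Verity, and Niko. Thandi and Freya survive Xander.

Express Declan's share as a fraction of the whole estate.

Ursula takes one-half of 2,700,000 = 1,350,000. The remaining 1,350,000 passes to the descendants.
The descendants' portion (1,350,000) is divided into 5 shares of 270,000: Thandi and Freya each take 270,000; Hector's 270,000 share passes to Hector's issue; Zubin's 270,000 share passes to Zubin's issue; Zane's 270,000 share passes to Zane's issue.
Hector's share (270,000) is divided into 2 shares of 135,000: Declan and Fionn each take 135,000.
Zubin's share (270,000) is divided into 3 shares of 90,000: Flora, Willa, and Oskar each take 90,000.
Zane's share (270,000) is divided into 3 shares of 90,000: Svea, Verity, and Niko each take 90,000.

Declan receives 1/20 of the estate.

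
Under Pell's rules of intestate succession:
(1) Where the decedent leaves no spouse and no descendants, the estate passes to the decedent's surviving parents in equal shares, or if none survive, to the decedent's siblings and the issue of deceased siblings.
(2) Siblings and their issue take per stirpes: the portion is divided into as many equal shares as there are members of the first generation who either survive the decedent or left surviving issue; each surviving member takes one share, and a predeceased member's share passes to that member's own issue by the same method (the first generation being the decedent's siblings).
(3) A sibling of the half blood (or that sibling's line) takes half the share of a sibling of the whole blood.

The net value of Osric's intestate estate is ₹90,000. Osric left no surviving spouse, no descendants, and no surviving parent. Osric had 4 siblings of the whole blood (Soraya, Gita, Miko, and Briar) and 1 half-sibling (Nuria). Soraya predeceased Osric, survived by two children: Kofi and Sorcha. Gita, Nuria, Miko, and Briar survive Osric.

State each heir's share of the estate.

The entire ₹90,000 passes to the siblings and their issue.
Counting each half-blood sibling's line as half a unit, there are 9/2 units in ₹90,000, so one unit is ₹20,000. Whole-blood lines (Soraya, Gita, Miko, and Briar) take ₹20,000 each; half-blood lines (Nuria) take ₹10,000 each.
Soraya's share (₹20,000) is divided into 2 shares of ₹10,000: Kofi and Sorcha each take ₹10,000.

Kofi: ₹10,000; Sorcha: ₹10,000; Gita: ₹20,000; Nuria: ₹10,000; Miko: ₹20,000; Briar: ₹20,000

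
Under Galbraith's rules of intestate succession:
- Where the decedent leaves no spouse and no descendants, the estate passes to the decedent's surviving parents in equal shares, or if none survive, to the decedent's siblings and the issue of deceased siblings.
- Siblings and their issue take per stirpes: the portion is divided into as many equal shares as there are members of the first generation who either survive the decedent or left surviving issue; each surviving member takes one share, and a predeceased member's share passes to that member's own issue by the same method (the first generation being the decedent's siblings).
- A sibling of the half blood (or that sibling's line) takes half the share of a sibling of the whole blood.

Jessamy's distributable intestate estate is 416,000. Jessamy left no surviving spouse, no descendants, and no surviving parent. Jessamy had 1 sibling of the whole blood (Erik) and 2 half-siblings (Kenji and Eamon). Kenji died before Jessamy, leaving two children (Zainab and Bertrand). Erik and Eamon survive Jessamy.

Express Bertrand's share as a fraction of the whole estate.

The entire 416,000 passes to the siblings and their issue.
Counting each half-blood sibling's line as half a unit, there are 2 units in 416,000, so one unit is 208,000. Whole-blood lines (Erik) take 208,000 each; half-blood lines (Kenji and Eamon) take 104,000 each.
Kenji's share (104,000) is divided into 2 shares of 52,000: Zainab and Bertrand each take 52,000.

Bertrand receives 1/8 of the estate.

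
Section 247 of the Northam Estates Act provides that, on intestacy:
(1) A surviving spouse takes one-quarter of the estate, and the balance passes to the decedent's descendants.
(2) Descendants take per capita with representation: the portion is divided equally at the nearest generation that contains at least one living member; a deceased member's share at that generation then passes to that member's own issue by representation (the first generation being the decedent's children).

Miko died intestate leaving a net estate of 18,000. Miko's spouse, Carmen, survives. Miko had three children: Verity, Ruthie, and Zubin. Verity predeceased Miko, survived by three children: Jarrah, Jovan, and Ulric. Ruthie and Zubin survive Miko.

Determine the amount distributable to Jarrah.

Carmen takes one-quarter of 18,000 = 4,500. The remaining 13,500 passes to the descendants.
The descendants' portion (13,500) is divided into 3 shares of 4,500: Ruthie and Zubin each take 4,500; Verity's 4,500 share passes to Verity's issue.
Verity's share (4,500) is divided into 3 shares of 1,500: Jarrah, Jovan, and Ulric each take 1,500.

Jarrah receives 1,500.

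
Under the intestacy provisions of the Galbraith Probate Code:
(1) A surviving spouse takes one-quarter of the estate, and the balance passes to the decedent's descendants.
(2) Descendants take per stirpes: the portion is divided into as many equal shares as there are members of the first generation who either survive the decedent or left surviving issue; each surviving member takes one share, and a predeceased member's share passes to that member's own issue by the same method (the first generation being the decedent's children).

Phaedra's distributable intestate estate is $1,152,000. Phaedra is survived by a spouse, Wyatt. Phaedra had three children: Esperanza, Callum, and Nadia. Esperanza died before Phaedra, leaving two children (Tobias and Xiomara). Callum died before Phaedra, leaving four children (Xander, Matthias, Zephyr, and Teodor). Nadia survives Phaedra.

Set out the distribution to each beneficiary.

Wyatt: $288,000; Tobias: $144,000; Xiomara: $144,000; Xander: $72,000; Matthias: $72,000; Zephyr: $72,000; Teodor: $72,000; Nadia: $288,000

Wyatt takes one-quarter of $1,152,000 = $288,000. The remaining $864,000 passes to the descendants.
The descendants' portion ($864,000) is divided into 3 shares of $288,000: Nadia takes $288,000; Esperanza's $288,000 share passes to Esperanza's issue; Callum's $288,000 share passes to Callum's issue.
Esperanza's share ($288,000) is divided into 2 shares of $144,000: Tobias and Xiomara each take $144,000.
Callum's share ($288,000) is divided into 4 shares of $72,000: Xander, Matthias, Zephyr, and Teodor each take $72,000.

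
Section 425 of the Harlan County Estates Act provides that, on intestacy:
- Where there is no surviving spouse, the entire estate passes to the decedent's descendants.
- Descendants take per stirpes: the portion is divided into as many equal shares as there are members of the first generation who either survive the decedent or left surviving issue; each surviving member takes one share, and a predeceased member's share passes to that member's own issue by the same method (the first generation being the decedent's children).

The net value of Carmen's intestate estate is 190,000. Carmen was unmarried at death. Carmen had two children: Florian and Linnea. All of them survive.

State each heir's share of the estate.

The entire 190,000 passes to the descendants.
That amount (190,000) is divided into 2 shares of 95,000: Florian and Linnea each take 95,000.

Florian: 95,000; Linnea: 95,000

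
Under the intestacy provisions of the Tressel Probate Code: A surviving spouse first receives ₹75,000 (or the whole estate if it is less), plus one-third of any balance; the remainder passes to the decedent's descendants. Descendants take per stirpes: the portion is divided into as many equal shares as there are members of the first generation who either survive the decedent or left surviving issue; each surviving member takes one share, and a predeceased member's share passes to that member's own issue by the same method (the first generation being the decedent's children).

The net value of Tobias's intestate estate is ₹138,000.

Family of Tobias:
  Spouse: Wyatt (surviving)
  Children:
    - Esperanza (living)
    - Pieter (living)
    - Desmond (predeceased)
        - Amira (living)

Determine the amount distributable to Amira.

Amira receives ₹14,000.

Wyatt first takes ₹75,000, leaving a balance of ₹63,000. Wyatt then takes one-third of the balance (₹21,000), for a total of ₹96,000. The remaining ₹42,000 passes to the descendants.
The descendants' portion (₹42,000) is divided into 3 shares of ₹14,000: Esperanza and Pieter each take ₹14,000; Desmond's ₹14,000 share passes to Desmond's issue.
Desmond's share (₹14,000) passes entirely to Amira.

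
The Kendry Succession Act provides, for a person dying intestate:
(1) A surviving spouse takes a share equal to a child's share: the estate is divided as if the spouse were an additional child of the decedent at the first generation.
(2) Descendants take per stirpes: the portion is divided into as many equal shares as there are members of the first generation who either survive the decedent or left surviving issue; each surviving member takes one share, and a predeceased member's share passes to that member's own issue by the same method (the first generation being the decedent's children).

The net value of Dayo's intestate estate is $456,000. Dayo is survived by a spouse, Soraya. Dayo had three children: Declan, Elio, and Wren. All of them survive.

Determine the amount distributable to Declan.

Declan receives $114,000.

The spouse counts as an additional share at the children's level, so there are 4 primary shares of $114,000. Soraya takes one such share ($114,000).
The children's combined portion ($342,000) is divided into 3 shares of $114,000: Declan, Elio, and Wren each take $114,000.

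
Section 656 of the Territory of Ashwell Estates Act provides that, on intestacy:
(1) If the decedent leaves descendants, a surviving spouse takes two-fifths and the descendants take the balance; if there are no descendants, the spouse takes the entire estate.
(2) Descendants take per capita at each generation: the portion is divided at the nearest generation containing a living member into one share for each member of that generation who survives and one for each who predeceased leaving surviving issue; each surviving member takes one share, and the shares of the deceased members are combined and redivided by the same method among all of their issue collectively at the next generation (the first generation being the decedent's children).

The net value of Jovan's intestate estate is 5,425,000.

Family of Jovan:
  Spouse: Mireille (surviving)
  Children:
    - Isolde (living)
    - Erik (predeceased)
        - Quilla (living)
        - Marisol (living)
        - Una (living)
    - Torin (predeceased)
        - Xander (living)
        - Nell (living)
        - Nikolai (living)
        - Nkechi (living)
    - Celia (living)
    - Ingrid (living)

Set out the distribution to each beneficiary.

Mireille takes two-fifths of 5,425,000 = 2,170,000. The remaining 3,255,000 passes to the descendants.
The descendants' portion (3,255,000) is divided at the children's generation into 5 shares of 651,000. Isolde, Celia, and Ingrid each take 651,000. The 2 shares of the deceased (Erik and Torin) are combined into a pool of 1,302,000.
That pool (1,302,000) is divided at the grandchildren's generation equally among Quilla, Marisol, Una, Xander, Nell, Nikolai, and Nkechi: 186,000 each.

Mireille: 2,170,000; Isolde: 651,000; Quilla: 186,000; Marisol: 186,000; Una: 186,000; Xander: 186,000; Nell: 186,000; Nikolai: 186,000; Nkechi: 186,000; Celia: 651,000; Ingrid: 651,000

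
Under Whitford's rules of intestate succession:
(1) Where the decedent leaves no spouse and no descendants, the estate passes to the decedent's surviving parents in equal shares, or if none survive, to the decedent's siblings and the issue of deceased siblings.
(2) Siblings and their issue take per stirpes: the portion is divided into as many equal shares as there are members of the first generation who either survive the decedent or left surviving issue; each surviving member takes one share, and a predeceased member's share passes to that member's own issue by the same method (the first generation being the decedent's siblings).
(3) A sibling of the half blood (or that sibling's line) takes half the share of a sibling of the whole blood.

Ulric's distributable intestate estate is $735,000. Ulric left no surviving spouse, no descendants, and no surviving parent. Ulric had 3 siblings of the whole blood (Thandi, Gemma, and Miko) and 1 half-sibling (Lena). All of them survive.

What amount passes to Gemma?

The entire $735,000 passes to the siblings and their issue.
Counting each half-blood sibling's line as half a unit, there are 7/2 units in $735,000, so one unit is $210,000. Whole-blood lines (Thandi, Gemma, and Miko) take $210,000 each; half-blood lines (Lena) take $105,000 each.

Gemma receives $210,000.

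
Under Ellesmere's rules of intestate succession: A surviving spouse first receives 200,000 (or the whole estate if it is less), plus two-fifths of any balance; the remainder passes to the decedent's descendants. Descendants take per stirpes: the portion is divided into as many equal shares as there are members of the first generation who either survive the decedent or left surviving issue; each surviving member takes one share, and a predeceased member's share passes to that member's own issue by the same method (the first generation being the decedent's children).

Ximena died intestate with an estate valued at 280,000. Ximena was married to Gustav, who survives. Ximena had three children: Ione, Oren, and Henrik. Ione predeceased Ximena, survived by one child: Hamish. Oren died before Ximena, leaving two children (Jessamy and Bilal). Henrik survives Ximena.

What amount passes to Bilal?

Bilal receives 8,000.

Gustav first takes 200,000, leaving a balance of 80,000. Gustav then takes two-fifths of the balance (32,000), for a total of 232,000. The remaining 48,000 passes to the descendants.
The descendants' portion (48,000) is divided into 3 shares of 16,000: Henrik takes 16,000; Ione's 16,000 share passes to Ione's issue; Oren's 16,000 share passes to Oren's issue.
Ione's share (16,000) passes entirely to Hamish.
Oren's share (16,000) is divided into 2 shares of 8,000: Jessamy and Bilal each take 8,000.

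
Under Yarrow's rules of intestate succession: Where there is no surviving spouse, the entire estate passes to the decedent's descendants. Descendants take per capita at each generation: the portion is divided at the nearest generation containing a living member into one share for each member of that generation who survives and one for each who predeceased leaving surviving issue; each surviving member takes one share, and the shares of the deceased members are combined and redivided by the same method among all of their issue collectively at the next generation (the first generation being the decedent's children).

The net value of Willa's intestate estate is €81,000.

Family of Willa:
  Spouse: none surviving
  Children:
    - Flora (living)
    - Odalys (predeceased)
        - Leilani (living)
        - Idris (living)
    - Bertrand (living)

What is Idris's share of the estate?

The entire €81,000 passes to the descendants.
That amount (€81,000) is divided at the children's generation into 3 shares of €27,000. Flora and Bertrand each take €27,000. The remaining share for the deceased Odalys (€27,000) is carried to the next generation.
That pool (€27,000) is divided at the grandchildren's generation equally among Leilani and Idris: €13,500 each.

Idris receives €13,500.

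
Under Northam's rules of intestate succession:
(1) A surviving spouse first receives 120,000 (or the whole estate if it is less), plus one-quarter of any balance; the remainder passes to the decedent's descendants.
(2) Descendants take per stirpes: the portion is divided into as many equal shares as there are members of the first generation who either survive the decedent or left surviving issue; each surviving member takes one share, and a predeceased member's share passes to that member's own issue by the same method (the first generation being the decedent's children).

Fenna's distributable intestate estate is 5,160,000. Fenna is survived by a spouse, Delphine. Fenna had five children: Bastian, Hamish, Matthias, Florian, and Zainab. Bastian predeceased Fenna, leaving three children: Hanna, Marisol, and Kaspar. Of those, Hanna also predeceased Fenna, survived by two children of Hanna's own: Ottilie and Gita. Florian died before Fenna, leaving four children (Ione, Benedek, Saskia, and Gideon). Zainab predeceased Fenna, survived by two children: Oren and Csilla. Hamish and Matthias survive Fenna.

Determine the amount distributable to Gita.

Delphine first takes 120,000, leaving a balance of 5,040,000. Delphine then takes one-quarter of the balance (1,260,000), for a total of 1,380,000. The remaining 3,780,000 passes to the descendants.
The descendants' portion (3,780,000) is divided into 5 shares of 756,000: Hamish and Matthias each take 756,000; Bastian's 756,000 share passes to Bastian's issue; Florian's 756,000 share passes to Florian's issue; Zainab's 756,000 share passes to Zainab's issue.
Bastian's share (756,000) is divided into 3 shares of 252,000: Marisol and Kaspar each take 252,000; Hanna's 252,000 share passes to Hanna's issue.
Hanna's share (252,000) is divided into 2 shares of 126,000: Ottilie and Gita each take 126,000.
Florian's share (756,000) is divided into 4 shares of 189,000: Ione, Benedek, Saskia, and Gideon each take 189,000.
Zainab's share (756,000) is divided into 2 shares of 378,000: Oren and Csilla each take 378,000.

Gita receives 126,000.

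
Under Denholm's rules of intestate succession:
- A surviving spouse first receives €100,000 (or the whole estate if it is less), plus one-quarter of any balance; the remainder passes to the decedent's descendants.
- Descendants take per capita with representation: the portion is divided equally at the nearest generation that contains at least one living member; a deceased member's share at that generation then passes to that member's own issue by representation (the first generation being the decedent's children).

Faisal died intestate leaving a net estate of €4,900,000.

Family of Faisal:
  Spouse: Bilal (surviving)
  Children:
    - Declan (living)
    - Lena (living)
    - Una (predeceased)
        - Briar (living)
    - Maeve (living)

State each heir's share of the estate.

Bilal: €1,300,000; Declan: €900,000; Lena: €900,000; Briar: €900,000; Maeve: €900,000

Bilal first takes €100,000, leaving a balance of €4,800,000. Bilal then takes one-quarter of the balance (€1,200,000), for a total of €1,300,000. The remaining €3,600,000 passes to the descendants.
The descendants' portion (€3,600,000) is divided into 4 shares of €900,000: Declan, Lena, and Maeve each take €900,000; Una's €900,000 share passes to Una's issue.
Una's share (€900,000) passes entirely to Briar.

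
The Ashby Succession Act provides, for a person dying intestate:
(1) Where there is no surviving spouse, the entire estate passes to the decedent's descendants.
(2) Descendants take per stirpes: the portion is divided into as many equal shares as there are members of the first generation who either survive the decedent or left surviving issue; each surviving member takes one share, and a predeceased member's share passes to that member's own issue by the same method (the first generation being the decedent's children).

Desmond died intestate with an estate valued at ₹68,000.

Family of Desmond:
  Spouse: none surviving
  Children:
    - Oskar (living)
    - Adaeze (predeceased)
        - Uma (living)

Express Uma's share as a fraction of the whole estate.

The entire ₹68,000 passes to the descendants.
That amount (₹68,000) is divided into 2 shares of ₹34,000: Oskar takes ₹34,000; Adaeze's ₹34,000 share passes to Adaeze's issue.
Adaeze's share (₹34,000) passes entirely to Uma.

Uma receives 1/2 of the estate.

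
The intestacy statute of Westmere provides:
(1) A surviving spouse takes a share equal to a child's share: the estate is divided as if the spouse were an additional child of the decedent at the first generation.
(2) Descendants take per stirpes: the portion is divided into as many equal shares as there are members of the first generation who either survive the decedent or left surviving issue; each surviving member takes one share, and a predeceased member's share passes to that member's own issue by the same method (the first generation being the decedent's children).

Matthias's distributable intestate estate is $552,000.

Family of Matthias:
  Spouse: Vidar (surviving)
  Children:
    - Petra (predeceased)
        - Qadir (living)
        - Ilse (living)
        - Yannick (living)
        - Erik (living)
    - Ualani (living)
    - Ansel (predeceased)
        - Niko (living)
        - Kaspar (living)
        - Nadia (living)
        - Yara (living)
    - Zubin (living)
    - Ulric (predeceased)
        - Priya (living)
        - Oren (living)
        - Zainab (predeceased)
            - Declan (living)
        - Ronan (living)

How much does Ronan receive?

Ronan receives $23,000.

The spouse counts as an additional share at the children's level, so there are 6 primary shares of $92,000. Vidar takes one such share ($92,000).
The children's combined portion ($460,000) is divided into 5 shares of $92,000: Ualani and Zubin each take $92,000; Petra's $92,000 share passes to Petra's issue; Ansel's $92,000 share passes to Ansel's issue; Ulric's $92,000 share passes to Ulric's issue.
Petra's share ($92,000) is divided into 4 shares of $23,000: Qadir, Ilse, Yannick, and Erik each take $23,000.
Ansel's share ($92,000) is divided into 4 shares of $23,000: Niko, Kaspar, Nadia, and Yara each take $23,000.
Ulric's share ($92,000) is divided into 4 shares of $23,000: Priya, Oren, and Ronan each take $23,000; Zainab's $23,000 share passes to Zainab's issue.
Zainab's share ($23,000) passes entirely to Declan.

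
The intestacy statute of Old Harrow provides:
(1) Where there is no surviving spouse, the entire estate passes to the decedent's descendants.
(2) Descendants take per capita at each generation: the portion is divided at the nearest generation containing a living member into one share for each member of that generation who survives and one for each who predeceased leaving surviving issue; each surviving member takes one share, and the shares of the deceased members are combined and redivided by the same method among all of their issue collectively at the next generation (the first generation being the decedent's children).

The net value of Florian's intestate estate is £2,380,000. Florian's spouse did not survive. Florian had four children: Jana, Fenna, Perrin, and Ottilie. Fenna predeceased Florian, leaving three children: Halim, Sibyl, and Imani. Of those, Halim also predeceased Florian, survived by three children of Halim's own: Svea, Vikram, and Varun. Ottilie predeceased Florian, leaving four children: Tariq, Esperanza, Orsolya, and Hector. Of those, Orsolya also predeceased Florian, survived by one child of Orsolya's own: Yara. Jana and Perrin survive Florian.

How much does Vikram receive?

The entire £2,380,000 passes to the descendants.
That amount (£2,380,000) is divided at the children's generation into 4 shares of £595,000. Jana and Perrin each take £595,000. The 2 shares of the deceased (Fenna and Ottilie) are combined into a pool of £1,190,000.
That pool (£1,190,000) is divided at the grandchildren's generation into 7 shares of £170,000. Sibyl, Imani, Tariq, Esperanza, and Hector each take £170,000. The 2 shares of the deceased (Halim and Orsolya) are combined into a pool of £340,000.
That pool (£340,000) is divided at the great-grandchildren's generation equally among Svea, Vikram, Varun, and Yara: £85,000 each.

Vikram receives £85,000.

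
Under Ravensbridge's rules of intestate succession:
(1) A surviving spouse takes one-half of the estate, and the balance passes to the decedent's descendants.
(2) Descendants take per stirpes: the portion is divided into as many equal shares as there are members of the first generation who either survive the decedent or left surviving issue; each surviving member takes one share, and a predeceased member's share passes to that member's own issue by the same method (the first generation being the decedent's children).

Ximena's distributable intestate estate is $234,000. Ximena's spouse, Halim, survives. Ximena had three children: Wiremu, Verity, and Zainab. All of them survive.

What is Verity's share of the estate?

Halim takes one-half of $234,000 = $117,000. The remaining $117,000 passes to the descendants.
The descendants' portion ($117,000) is divided into 3 shares of $39,000: Wiremu, Verity, and Zainab each take $39,000.

Verity receives $39,000.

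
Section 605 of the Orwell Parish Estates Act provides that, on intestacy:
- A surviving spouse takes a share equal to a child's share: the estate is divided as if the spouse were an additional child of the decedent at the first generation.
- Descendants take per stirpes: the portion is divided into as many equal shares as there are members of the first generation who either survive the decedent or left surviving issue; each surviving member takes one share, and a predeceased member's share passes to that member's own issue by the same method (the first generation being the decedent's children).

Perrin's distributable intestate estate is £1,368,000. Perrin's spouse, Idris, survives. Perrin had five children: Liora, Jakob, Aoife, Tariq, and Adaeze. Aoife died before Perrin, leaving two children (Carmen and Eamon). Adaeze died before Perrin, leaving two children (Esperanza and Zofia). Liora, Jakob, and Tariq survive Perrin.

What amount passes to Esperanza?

The spouse counts as an additional share at the children's level, so there are 6 primary shares of £228,000. Idris takes one such share (£228,000).
The children's combined portion (£1,140,000) is divided into 5 shares of £228,000: Liora, Jakob, and Tariq each take £228,000; Aoife's £228,000 share passes to Aoife's issue; Adaeze's £228,000 share passes to Adaeze's issue.
Aoife's share (£228,000) is divided into 2 shares of £114,000: Carmen and Eamon each take £114,000.
Adaeze's share (£228,000) is divided into 2 shares of £114,000: Esperanza and Zofia each take £114,000.

Esperanza receives £114,000.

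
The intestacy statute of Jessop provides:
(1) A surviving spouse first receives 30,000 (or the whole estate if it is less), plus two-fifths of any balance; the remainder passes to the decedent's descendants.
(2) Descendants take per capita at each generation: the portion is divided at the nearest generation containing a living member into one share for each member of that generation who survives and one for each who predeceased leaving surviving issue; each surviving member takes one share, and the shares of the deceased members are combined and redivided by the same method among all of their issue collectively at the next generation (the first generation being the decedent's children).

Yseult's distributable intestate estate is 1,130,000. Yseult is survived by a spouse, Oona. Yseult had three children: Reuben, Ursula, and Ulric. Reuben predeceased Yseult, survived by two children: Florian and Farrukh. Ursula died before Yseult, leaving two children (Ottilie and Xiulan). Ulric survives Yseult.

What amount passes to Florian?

Oona first takes 30,000, leaving a balance of 1,100,000. Oona then takes two-fifths of the balance (440,000), for a total of 470,000. The remaining 660,000 passes to the descendants.
The descendants' portion (660,000) is divided at the children's generation into 3 shares of 220,000. Ulric takes 220,000. The 2 shares of the deceased (Reuben and Ursula) are combined into a pool of 440,000.
That pool (440,000) is divided at the grandchildren's generation equally among Florian, Farrukh, Ottilie, and Xiulan: 110,000 each.

Florian receives 110,000.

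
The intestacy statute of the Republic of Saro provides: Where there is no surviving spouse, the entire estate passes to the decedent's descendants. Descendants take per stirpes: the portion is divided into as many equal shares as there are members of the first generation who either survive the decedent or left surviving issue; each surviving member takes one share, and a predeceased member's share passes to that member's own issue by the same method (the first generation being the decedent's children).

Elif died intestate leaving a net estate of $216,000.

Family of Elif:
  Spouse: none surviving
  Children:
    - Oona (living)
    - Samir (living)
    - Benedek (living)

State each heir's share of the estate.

The entire $216,000 passes to the descendants.
That amount ($216,000) is divided into 3 shares of $72,000: Oona, Samir, and Benedek each take $72,000.

Oona: $72,000; Samir: $72,000; Benedek: $72,000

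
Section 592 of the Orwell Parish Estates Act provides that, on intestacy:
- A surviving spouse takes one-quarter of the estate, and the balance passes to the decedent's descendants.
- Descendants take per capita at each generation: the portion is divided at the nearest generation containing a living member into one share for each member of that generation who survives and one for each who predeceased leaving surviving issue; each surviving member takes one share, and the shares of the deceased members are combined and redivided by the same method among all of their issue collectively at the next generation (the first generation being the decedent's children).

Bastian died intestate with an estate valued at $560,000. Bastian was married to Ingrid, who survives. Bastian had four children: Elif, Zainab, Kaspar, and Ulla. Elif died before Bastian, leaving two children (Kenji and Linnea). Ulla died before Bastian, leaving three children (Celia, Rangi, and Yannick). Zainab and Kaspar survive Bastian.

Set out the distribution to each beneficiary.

Ingrid takes one-quarter of $560,000 = $140,000. The remaining $420,000 passes to the descendants.
The descendants' portion ($420,000) is divided at the children's generation into 4 shares of $105,000. Zainab and Kaspar each take $105,000. The 2 shares of the deceased (Elif and Ulla) are combined into a pool of $210,000.
That pool ($210,000) is divided at the grandchildren's generation equally among Kenji, Linnea, Celia, Rangi, and Yannick: $42,000 each.

Ingrid: $140,000; Kenji: $42,000; Linnea: $42,000; Zainab: $105,000; Kaspar: $105,000; Celia: $42,000; Rangi: $42,000; Yannick: $42,000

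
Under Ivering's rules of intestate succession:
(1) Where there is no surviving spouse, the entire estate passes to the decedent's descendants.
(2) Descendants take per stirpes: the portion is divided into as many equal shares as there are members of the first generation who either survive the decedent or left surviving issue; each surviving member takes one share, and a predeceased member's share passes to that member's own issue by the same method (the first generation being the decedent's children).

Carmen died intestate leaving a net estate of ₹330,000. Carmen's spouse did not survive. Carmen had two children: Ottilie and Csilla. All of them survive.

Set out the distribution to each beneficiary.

The entire ₹330,000 passes to the descendants.
That amount (₹330,000) is divided into 2 shares of ₹165,000: Ottilie and Csilla each take ₹165,000.

Ottilie: ₹165,000; Csilla: ₹165,000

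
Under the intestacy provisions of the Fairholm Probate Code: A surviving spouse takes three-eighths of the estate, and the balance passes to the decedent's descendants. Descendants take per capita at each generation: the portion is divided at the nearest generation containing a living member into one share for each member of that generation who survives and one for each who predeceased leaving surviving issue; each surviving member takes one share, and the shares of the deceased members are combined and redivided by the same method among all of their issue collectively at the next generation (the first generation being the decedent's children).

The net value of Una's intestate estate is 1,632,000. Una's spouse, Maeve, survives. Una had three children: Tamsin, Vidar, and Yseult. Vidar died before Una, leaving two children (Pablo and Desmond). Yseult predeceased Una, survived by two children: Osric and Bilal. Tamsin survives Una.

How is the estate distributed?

Maeve: 612,000; Tamsin: 340,000; Pablo: 170,000; Desmond: 170,000; Osric: 170,000; Bilal: 170,000

Maeve takes three-eighths of 1,632,000 = 612,000. The remaining 1,020,000 passes to the descendants.
The descendants' portion (1,020,000) is divided at the children's generation into 3 shares of 340,000. Tamsin takes 340,000. The 2 shares of the deceased (Vidar and Yseult) are combined into a pool of 680,000.
That pool (680,000) is divided at the grandchildren's generation equally among Pablo, Desmond, Osric, and Bilal: 170,000 each.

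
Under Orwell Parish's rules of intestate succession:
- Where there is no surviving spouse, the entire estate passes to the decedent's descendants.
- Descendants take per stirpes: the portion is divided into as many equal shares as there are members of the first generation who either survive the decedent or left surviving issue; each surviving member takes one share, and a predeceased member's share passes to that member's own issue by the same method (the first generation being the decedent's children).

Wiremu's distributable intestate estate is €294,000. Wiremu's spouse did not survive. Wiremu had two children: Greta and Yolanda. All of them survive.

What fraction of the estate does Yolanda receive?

The entire €294,000 passes to the descendants.
That amount (€294,000) is divided into 2 shares of €147,000: Greta and Yolanda each take €147,000.

Yolanda receives 1/2 of the estate.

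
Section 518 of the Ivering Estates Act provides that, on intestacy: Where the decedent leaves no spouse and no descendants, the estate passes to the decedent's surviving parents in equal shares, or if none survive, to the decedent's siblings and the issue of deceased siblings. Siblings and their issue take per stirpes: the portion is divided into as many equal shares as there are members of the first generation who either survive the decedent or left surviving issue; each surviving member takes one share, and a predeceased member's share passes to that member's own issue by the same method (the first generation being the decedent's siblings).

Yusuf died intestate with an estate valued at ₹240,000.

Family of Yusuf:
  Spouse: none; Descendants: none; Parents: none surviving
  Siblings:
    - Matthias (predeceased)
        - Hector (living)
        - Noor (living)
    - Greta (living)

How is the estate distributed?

The entire ₹240,000 passes to the siblings and their issue.
That amount (₹240,000) is divided into 2 shares of ₹120,000: Greta takes ₹120,000; Matthias's ₹120,000 share passes to Matthias's issue.
Matthias's share (₹120,000) is divided into 2 shares of ₹60,000: Hector and Noor each take ₹60,000.

Hector: ₹60,000; Noor: ₹60,000; Greta: ₹120,000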